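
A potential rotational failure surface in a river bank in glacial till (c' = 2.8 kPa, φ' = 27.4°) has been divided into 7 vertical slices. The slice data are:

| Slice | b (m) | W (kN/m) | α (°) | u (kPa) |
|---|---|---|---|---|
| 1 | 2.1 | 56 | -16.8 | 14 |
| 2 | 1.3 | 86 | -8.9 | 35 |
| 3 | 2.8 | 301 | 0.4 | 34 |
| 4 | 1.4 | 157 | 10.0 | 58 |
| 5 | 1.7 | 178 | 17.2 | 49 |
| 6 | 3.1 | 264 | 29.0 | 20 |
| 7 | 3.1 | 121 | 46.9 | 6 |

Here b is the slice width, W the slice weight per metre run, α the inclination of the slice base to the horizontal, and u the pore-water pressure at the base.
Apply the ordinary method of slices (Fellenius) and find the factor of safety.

FS = 1.41

Ordinary method of slices: FS = Σ[c'·Δl_i + (W_i cosα_i − u_i·Δl_i)·tanφ'] / Σ W_i sinα_i, with Δl_i = b_i / cosα_i.
Slice 1: Δl = 2.1/cos(-16.8°) = 2.194 m; N'_1 = 56·cos(-16.8°) − 14·2.194 = 22.9; c'Δl = 6.14; W sinα = -16.2
Slice 2: Δl = 1.3/cos(-8.9°) = 1.316 m; N'_2 = 86·cos(-8.9°) − 35·1.316 = 38.9; c'Δl = 3.68; W sinα = -13.3
Slice 3: Δl = 2.8/cos0.4° = 2.800 m; N'_3 = 301·cos0.4° − 34·2.800 = 205.8; c'Δl = 7.84; W sinα = 2.1
Slice 4: Δl = 1.4/cos10.0° = 1.422 m; N'_4 = 157·cos10.0° − 58·1.422 = 72.2; c'Δl = 3.98; W sinα = 27.3
Slice 5: Δl = 1.7/cos17.2° = 1.780 m; N'_5 = 178·cos17.2° − 49·1.780 = 82.8; c'Δl = 4.98; W sinα = 52.6
Slice 6: Δl = 3.1/cos29.0° = 3.544 m; N'_6 = 264·cos29.0° − 20·3.544 = 160.0; c'Δl = 9.92; W sinα = 128.0
Slice 7: Δl = 3.1/cos46.9° = 4.537 m; N'_7 = 121·cos46.9° − 6·4.537 = 55.5; c'Δl = 12.70; W sinα = 88.3
Σc'Δl = 49.3 kN/m; ΣN' = 638.1 kN/m; ΣW sinα = 268.8 kN/m
Resisting = 49.3 + 638.1·tan27.4° = 49.3 + 330.7 = 380.0 kN/m
FS = 380.0 / 268.8 = 1.413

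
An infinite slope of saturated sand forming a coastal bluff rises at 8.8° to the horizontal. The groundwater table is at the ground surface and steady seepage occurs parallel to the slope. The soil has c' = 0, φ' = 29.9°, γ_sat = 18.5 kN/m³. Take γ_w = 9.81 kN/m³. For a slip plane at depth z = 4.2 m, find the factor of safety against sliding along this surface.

With seepage parallel to the slope and the water table at the surface, the effective normal stress on the slip plane uses the buoyant unit weight γ' = γ_sat − γ_w while the driving shear stress uses γ_sat:
FS = [c' + γ' z cos²β tanφ'] / [γ_sat z sinβ cosβ]
(For c' = 0 this reduces to FS = (γ'/γ_sat)·tanφ'/tanβ.)
γ' = 18.5 − 9.81 = 8.69 kN/m³
Numerator = 0.0 + 8.69·4.2·cos²8.8°·tan29.9° = 0.0 + 8.69·4.2·0.9766·0.5750 = 20.496 kPa
Denominator = 18.5·4.2·sin8.8°·cos8.8° = 18.5·4.2·0.1530·0.9882 = 11.747 kPa
FS = 20.496 / 11.747 = 1.745

FS = 1.74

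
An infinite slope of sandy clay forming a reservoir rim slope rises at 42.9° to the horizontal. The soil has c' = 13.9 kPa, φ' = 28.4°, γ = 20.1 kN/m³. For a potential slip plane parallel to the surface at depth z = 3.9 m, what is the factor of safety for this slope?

FS = 0.94

For an infinite slope with a slip plane parallel to the surface (no pore pressure): FS = [c' + γz cos²β tanφ'] / [γz sinβ cosβ].
γz = 20.1·3.9 = 78.39 kN/m²
Numerator = 13.9 + 78.39·cos²42.9°·tan28.4° = 13.9 + 78.39·0.5366·0.5407 = 36.645 kPa
Denominator = 78.39·sin42.9°·cos42.9° = 78.39·0.6807·0.7325 = 39.090 kPa
FS = 36.645 / 39.090 = 0.937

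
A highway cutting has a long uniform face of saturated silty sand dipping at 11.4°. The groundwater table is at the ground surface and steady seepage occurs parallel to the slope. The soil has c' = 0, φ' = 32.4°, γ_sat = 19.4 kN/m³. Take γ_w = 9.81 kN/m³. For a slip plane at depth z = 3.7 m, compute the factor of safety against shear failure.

FS = 1.56

With seepage parallel to the slope and the water table at the surface, the effective normal stress on the slip plane uses the buoyant unit weight γ' = γ_sat − γ_w while the driving shear stress uses γ_sat:
FS = [c' + γ' z cos²β tanφ'] / [γ_sat z sinβ cosβ]
(For c' = 0 this reduces to FS = (γ'/γ_sat)·tanφ'/tanβ.)
γ' = 19.4 − 9.81 = 9.59 kN/m³
Numerator = 0.0 + 9.59·3.7·cos²11.4°·tan32.4° = 0.0 + 9.59·3.7·0.9609·0.6346 = 21.638 kPa
Denominator = 19.4·3.7·sin11.4°·cos11.4° = 19.4·3.7·0.1977·0.9803 = 13.908 kPa
FS = 21.638 / 13.908 = 1.556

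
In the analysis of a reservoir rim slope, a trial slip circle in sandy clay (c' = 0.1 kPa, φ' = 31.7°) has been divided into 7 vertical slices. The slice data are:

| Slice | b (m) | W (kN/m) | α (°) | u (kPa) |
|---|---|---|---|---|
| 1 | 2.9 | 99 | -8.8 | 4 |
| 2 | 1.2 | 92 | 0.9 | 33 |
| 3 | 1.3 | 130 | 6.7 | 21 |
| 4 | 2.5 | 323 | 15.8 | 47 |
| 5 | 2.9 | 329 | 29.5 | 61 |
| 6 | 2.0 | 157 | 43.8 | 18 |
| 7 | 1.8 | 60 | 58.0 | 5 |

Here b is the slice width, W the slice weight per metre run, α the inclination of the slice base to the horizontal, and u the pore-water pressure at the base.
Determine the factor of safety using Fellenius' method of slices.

FS = 0.89

Ordinary method of slices: FS = Σ[c'·Δl_i + (W_i cosα_i − u_i·Δl_i)·tanφ'] / Σ W_i sinα_i, with Δl_i = b_i / cosα_i.
Slice 1: Δl = 2.9/cos(-8.8°) = 2.935 m; N'_1 = 99·cos(-8.8°) − 4·2.935 = 86.1; c'Δl = 0.29; W sinα = -15.1
Slice 2: Δl = 1.2/cos0.9° = 1.200 m; N'_2 = 92·cos0.9° − 33·1.200 = 52.4; c'Δl = 0.12; W sinα = 1.4
Slice 3: Δl = 1.3/cos6.7° = 1.309 m; N'_3 = 130·cos6.7° − 21·1.309 = 101.6; c'Δl = 0.13; W sinα = 15.2
Slice 4: Δl = 2.5/cos15.8° = 2.598 m; N'_4 = 323·cos15.8° − 47·2.598 = 188.7; c'Δl = 0.26; W sinα = 87.9
Slice 5: Δl = 2.9/cos29.5° = 3.332 m; N'_5 = 329·cos29.5° − 61·3.332 = 83.1; c'Δl = 0.33; W sinα = 162.0
Slice 6: Δl = 2.0/cos43.8° = 2.771 m; N'_6 = 157·cos43.8° − 18·2.771 = 63.4; c'Δl = 0.28; W sinα = 108.7
Slice 7: Δl = 1.8/cos58.0° = 3.397 m; N'_7 = 60·cos58.0° − 5·3.397 = 14.8; c'Δl = 0.34; W sinα = 50.9
Σc'Δl = 1.8 kN/m; ΣN' = 590.1 kN/m; ΣW sinα = 411.0 kN/m
Resisting = 1.8 + 590.1·tan31.7° = 1.8 + 364.5 = 366.2 kN/m
FS = 366.2 / 411.0 = 0.891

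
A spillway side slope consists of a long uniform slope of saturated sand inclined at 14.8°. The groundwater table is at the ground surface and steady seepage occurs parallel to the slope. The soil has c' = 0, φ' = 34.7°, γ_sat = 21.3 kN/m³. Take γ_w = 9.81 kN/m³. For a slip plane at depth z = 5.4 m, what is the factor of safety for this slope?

With seepage parallel to the slope and the water table at the surface, the effective normal stress on the slip plane uses the buoyant unit weight γ' = γ_sat − γ_w while the driving shear stress uses γ_sat:
FS = [c' + γ' z cos²β tanφ'] / [γ_sat z sinβ cosβ]
(For c' = 0 this reduces to FS = (γ'/γ_sat)·tanφ'/tanβ.)
γ' = 21.3 − 9.81 = 11.49 kN/m³
Numerator = 0.0 + 11.49·5.4·cos²14.8°·tan34.7° = 0.0 + 11.49·5.4·0.9347·0.6924 = 40.159 kPa
Denominator = 21.3·5.4·sin14.8°·cos14.8° = 21.3·5.4·0.2554·0.9668 = 28.407 kPa
FS = 40.159 / 28.407 = 1.414

FS = 1.41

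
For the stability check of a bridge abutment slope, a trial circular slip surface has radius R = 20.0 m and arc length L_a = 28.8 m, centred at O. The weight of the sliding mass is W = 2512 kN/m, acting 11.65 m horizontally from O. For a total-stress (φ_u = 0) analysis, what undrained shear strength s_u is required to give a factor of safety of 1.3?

FS = s_u·L_a·R / (W·d), so s_u = FS·W·d / (L_a·R).
s_u = 1.3·2512·11.65 / (28.80·20.0) = 38044.2 / 576.00 = 66.05 kPa

s_u = 66.0 kPa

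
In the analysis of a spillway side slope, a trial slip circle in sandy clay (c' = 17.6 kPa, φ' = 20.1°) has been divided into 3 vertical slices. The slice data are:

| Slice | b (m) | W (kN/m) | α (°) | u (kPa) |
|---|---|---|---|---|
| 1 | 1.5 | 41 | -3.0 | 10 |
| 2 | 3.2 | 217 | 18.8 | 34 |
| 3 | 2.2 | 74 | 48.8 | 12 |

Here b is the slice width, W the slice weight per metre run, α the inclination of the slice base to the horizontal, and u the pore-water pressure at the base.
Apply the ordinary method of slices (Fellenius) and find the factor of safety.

Ordinary method of slices: FS = Σ[c'·Δl_i + (W_i cosα_i − u_i·Δl_i)·tanφ'] / Σ W_i sinα_i, with Δl_i = b_i / cosα_i.
Slice 1: Δl = 1.5/cos(-3.0°) = 1.502 m; N'_1 = 41·cos(-3.0°) − 10·1.502 = 25.9; c'Δl = 26.44; W sinα = -2.1
Slice 2: Δl = 3.2/cos18.8° = 3.380 m; N'_2 = 217·cos18.8° − 34·3.380 = 90.5; c'Δl = 59.49; W sinα = 69.9
Slice 3: Δl = 2.2/cos48.8° = 3.340 m; N'_3 = 74·cos48.8° − 12·3.340 = 8.7; c'Δl = 58.78; W sinα = 55.7
Σc'Δl = 144.7 kN/m; ΣN' = 125.1 kN/m; ΣW sinα = 123.5 kN/m
Resisting = 144.7 + 125.1·tan20.1° = 144.7 + 45.8 = 190.5 kN/m
FS = 190.5 / 123.5 = 1.543

FS = 1.54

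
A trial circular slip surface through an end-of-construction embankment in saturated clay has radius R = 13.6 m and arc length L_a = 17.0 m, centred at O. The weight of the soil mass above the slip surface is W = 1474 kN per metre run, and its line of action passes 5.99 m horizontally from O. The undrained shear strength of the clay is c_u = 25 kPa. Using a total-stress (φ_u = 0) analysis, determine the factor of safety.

Taking moments about the centre O, the resisting moment is provided by the undrained shear strength acting along the arc:
M_R = c_u·L_a·R = 25·17.00·13.6 = 5780.0 kN·m/m
M_D = W·d = 1474·5.99 = 8829.3 kN·m/m
FS = M_R / M_D = 5780.0 / 8829.3 = 0.655

FS = 0.65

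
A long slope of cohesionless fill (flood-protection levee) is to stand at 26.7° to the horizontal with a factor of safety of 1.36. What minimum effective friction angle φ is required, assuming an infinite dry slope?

FS = tanφ/tanβ ⇒ tanφ = FS · tanβ = 1.36 · tan26.7° = 0.6840
φ = arctan(0.6840) = 34.37°

φ = 34.4°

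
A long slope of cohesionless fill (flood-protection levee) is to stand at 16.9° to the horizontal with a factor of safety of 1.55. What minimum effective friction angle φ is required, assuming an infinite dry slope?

φ = 25.2°

FS = tanφ/tanβ ⇒ tanφ = FS · tanβ = 1.55 · tan16.9° = 0.4709
φ = arctan(0.4709) = 25.22°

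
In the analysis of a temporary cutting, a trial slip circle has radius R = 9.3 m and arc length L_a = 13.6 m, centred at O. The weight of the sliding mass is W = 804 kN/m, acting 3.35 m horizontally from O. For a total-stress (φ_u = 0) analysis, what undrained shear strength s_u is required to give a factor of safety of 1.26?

FS = s_u·L_a·R / (W·d), so s_u = FS·W·d / (L_a·R).
s_u = 1.26·804·3.35 / (13.60·9.3) = 3393.7 / 126.48 = 26.83 kPa

s_u = 26.8 kPa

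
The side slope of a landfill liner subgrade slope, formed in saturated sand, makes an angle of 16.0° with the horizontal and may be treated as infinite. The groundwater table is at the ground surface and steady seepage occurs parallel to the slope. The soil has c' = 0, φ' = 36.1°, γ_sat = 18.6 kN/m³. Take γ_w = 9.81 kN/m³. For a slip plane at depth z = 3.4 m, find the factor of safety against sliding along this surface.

With seepage parallel to the slope and the water table at the surface, the effective normal stress on the slip plane uses the buoyant unit weight γ' = γ_sat − γ_w while the driving shear stress uses γ_sat:
FS = [c' + γ' z cos²β tanφ'] / [γ_sat z sinβ cosβ]
(For c' = 0 this reduces to FS = (γ'/γ_sat)·tanφ'/tanβ.)
γ' = 18.6 − 9.81 = 8.79 kN/m³
Numerator = 0.0 + 8.79·3.4·cos²16.0°·tan36.1° = 0.0 + 8.79·3.4·0.9240·0.7292 = 20.137 kPa
Denominator = 18.6·3.4·sin16.0°·cos16.0° = 18.6·3.4·0.2756·0.9613 = 16.756 kPa
FS = 20.137 / 16.756 = 1.202

FS = 1.20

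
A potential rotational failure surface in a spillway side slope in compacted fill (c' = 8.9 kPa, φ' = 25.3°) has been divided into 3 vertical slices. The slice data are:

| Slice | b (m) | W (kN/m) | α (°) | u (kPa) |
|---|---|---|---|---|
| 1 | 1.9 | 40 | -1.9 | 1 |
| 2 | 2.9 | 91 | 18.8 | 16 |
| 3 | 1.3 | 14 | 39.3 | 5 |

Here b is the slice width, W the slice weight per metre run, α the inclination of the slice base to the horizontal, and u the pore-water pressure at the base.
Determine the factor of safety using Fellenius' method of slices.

FS = 2.60

Ordinary method of slices: FS = Σ[c'·Δl_i + (W_i cosα_i − u_i·Δl_i)·tanφ'] / Σ W_i sinα_i, with Δl_i = b_i / cosα_i.
Slice 1: Δl = 1.9/cos(-1.9°) = 1.901 m; N'_1 = 40·cos(-1.9°) − 1·1.901 = 38.1; c'Δl = 16.92; W sinα = -1.3
Slice 2: Δl = 2.9/cos18.8° = 3.063 m; N'_2 = 91·cos18.8° − 16·3.063 = 37.1; c'Δl = 27.26; W sinα = 29.3
Slice 3: Δl = 1.3/cos39.3° = 1.680 m; N'_3 = 14·cos39.3° − 5·1.680 = 2.4; c'Δl = 14.95; W sinα = 8.9
Σc'Δl = 59.1 kN/m; ΣN' = 77.6 kN/m; ΣW sinα = 36.9 kN/m
Resisting = 59.1 + 77.6·tan25.3° = 59.1 + 36.7 = 95.8 kN/m
FS = 95.8 / 36.9 = 2.599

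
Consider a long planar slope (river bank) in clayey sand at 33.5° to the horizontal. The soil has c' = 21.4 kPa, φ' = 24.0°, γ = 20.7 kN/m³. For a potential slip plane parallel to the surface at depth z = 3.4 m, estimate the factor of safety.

For an infinite slope with a slip plane parallel to the surface (no pore pressure): FS = [c' + γz cos²β tanφ'] / [γz sinβ cosβ].
γz = 20.7·3.4 = 70.38 kN/m²
Numerator = 21.4 + 70.38·cos²33.5°·tan24.0° = 21.4 + 70.38·0.6954·0.4452 = 43.189 kPa
Denominator = 70.38·sin33.5°·cos33.5° = 70.38·0.5519·0.8339 = 32.393 kPa
FS = 43.189 / 32.393 = 1.333

FS = 1.33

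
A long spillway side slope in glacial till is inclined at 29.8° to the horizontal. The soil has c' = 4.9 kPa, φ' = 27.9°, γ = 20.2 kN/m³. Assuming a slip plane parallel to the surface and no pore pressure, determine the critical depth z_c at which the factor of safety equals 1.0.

z_c = 7.45 m

Setting FS = 1.00 in FS = [c' + γz cos²β tanφ'] / [γz sinβ cosβ] and solving for z:
z = c' / [γ cosβ (FS·sinβ − cosβ·tanφ')]
  = 4.9 / [20.2·cos29.8°·(1.00·sin29.8° − cos29.8°·tan27.9°)]
  = 4.9 / [20.2·0.8678·(1.00·0.4970 − 0.8678·0.5295)]
  = 4.9 / 0.6576 = 7.451 m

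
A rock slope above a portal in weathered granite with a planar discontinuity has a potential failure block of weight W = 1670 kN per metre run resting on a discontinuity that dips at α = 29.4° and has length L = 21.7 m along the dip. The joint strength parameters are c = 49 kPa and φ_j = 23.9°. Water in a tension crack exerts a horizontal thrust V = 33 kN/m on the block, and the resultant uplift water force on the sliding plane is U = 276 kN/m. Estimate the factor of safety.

Resolving the block weight along and normal to the plane and applying the Mohr–Coulomb strength on the joint:
N' = W cosα − U − V sinα = 1670·cos29.4° − 276 − 33·sin29.4° = 1162.7 kN/m
Driving force T = W sinα + V cosα = 1670·sin29.4° + 33·cos29.4° = 848.6 kN/m
Resisting force R = c·L + N'·tanφ_j = 49·21.7 + 1162.7·tan23.9° = 1063.3 + 515.2 = 1578.5 kN/m
FS = R / T = 1578.5 / 848.6 = 1.860

FS = 1.86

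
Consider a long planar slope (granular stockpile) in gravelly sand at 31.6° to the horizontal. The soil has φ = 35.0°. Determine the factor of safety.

For a dry cohesionless infinite slope the factor of safety is FS = tanφ / tanβ.
FS = tan35.0° / tan31.6° = 0.7002 / 0.6152 = 1.138

FS = 1.14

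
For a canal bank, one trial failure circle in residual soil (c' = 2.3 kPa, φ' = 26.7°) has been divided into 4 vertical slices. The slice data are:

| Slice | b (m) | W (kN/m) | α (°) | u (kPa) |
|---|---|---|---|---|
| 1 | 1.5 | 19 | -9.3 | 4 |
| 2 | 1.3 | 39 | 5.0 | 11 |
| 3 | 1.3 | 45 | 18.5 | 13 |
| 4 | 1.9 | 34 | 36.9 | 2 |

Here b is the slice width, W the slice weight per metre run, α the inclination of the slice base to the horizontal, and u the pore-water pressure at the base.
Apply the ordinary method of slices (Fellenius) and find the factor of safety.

FS = 1.64

Ordinary method of slices: FS = Σ[c'·Δl_i + (W_i cosα_i − u_i·Δl_i)·tanφ'] / Σ W_i sinα_i, with Δl_i = b_i / cosα_i.
Slice 1: Δl = 1.5/cos(-9.3°) = 1.520 m; N'_1 = 19·cos(-9.3°) − 4·1.520 = 12.7; c'Δl = 3.50; W sinα = -3.1
Slice 2: Δl = 1.3/cos5.0° = 1.305 m; N'_2 = 39·cos5.0° − 11·1.305 = 24.5; c'Δl = 3.00; W sinα = 3.4
Slice 3: Δl = 1.3/cos18.5° = 1.371 m; N'_3 = 45·cos18.5° − 13·1.371 = 24.9; c'Δl = 3.15; W sinα = 14.3
Slice 4: Δl = 1.9/cos36.9° = 2.376 m; N'_4 = 34·cos36.9° − 2·2.376 = 22.4; c'Δl = 5.46; W sinα = 20.4
Σc'Δl = 15.1 kN/m; ΣN' = 84.5 kN/m; ΣW sinα = 35.0 kN/m
Resisting = 15.1 + 84.5·tan26.7° = 15.1 + 42.5 = 57.6 kN/m
FS = 57.6 / 35.0 = 1.645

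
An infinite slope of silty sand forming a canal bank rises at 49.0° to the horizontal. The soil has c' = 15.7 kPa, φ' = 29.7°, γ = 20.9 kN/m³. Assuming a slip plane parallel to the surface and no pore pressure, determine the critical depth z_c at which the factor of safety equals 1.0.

z_c = 3.01 m

Setting FS = 1.00 in FS = [c' + γz cos²β tanφ'] / [γz sinβ cosβ] and solving for z:
z = c' / [γ cosβ (FS·sinβ − cosβ·tanφ')]
  = 15.7 / [20.9·cos49.0°·(1.00·sin49.0° − cos49.0°·tan29.7°)]
  = 15.7 / [20.9·0.6561·(1.00·0.7547 − 0.6561·0.5704)]
  = 15.7 / 5.2173 = 3.009 m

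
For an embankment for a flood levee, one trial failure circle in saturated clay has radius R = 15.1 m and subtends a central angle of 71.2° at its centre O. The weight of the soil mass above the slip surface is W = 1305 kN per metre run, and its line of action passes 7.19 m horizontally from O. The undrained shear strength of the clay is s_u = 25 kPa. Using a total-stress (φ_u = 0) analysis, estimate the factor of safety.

FS = 0.75

Taking moments about the centre O, the resisting moment is provided by the undrained shear strength acting along the arc:
Arc length L_a = R·θ = 15.1·(71.2°·π/180) = 15.1·1.2427 = 18.76 m
M_R = s_u·L_a·R = 25·18.76·15.1 = 7083.6 kN·m/m
M_D = W·d = 1305·7.19 = 9383.0 kN·m/m
FS = M_R / M_D = 7083.6 / 9383.0 = 0.755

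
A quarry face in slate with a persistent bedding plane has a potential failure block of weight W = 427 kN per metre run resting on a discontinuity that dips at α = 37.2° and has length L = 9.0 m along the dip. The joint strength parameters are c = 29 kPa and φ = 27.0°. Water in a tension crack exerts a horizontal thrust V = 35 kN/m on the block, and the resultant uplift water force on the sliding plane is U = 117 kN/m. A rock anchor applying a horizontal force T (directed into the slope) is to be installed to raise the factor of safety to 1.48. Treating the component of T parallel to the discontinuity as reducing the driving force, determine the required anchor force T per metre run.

T = 40 kN/m

Resolving forces along and normal to the sliding plane, with the horizontal anchor force T adding T·sinα to the effective normal force and T·cosα acting up the plane against the driving force:
FS = [cL + (W cosα − U − V sinα + T sinα) tanφ] / [W sinα + V cosα − T cosα]
Without the anchor: N' = 202.0 kN/m, driving T_d = 286.0 kN/m, resisting R = 29·9.0 + 202.0·tan27.0° = 363.9 kN/m, FS = 1.27.
Setting FS = 1.48 and solving for T:
1.48·(286.0 − T cos37.2°) = 363.9 + T sin37.2°·tan27.0°
T·(sin37.2°·tan27.0° + 1.48·cos37.2°) = 1.48·286.0 − 363.9
T·(0.6046·0.5095 + 1.48·0.7965) = 423.3 − 363.9 = 59.4
T·1.4869 = 59.4
T = 40.0 kN/m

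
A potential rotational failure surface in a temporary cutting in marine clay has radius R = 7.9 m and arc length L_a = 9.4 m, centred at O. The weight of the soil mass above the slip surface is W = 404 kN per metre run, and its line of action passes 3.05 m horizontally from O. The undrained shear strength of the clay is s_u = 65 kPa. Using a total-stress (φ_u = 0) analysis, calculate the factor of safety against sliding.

FS = 3.92

Taking moments about the centre O, the resisting moment is provided by the undrained shear strength acting along the arc:
M_R = s_u·L_a·R = 65·9.40·7.9 = 4826.9 kN·m/m
M_D = W·d = 404·3.05 = 1232.2 kN·m/m
FS = M_R / M_D = 4826.9 / 1232.2 = 3.917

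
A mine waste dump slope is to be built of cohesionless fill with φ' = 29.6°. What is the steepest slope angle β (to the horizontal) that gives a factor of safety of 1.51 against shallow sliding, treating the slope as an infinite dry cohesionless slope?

For an infinite dry cohesionless slope FS = tanφ'/tanβ, so tanβ = tanφ' / FS.
tanβ = tan29.6° / 1.51 = 0.5681 / 1.51 = 0.3762
β = arctan(0.3762) = 20.62°

β = 20.6°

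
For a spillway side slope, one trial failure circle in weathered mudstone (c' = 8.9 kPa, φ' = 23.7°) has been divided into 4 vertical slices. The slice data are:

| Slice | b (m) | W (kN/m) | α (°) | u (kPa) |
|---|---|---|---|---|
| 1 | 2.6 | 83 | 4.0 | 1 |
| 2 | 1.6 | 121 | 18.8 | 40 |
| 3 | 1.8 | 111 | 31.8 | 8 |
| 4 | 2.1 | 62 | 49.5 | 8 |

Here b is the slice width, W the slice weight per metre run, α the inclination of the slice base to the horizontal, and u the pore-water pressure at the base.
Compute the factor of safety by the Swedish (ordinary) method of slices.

FS = 1.21

Ordinary method of slices: FS = Σ[c'·Δl_i + (W_i cosα_i − u_i·Δl_i)·tanφ'] / Σ W_i sinα_i, with Δl_i = b_i / cosα_i.
Slice 1: Δl = 2.6/cos4.0° = 2.606 m; N'_1 = 83·cos4.0° − 1·2.606 = 80.2; c'Δl = 23.20; W sinα = 5.8
Slice 2: Δl = 1.6/cos18.8° = 1.690 m; N'_2 = 121·cos18.8° − 40·1.690 = 46.9; c'Δl = 15.04; W sinα = 39.0
Slice 3: Δl = 1.8/cos31.8° = 2.118 m; N'_3 = 111·cos31.8° − 8·2.118 = 77.4; c'Δl = 18.85; W sinα = 58.5
Slice 4: Δl = 2.1/cos49.5° = 3.234 m; N'_4 = 62·cos49.5° − 8·3.234 = 14.4; c'Δl = 28.78; W sinα = 47.1
Σc'Δl = 85.9 kN/m; ΣN' = 218.9 kN/m; ΣW sinα = 150.4 kN/m
Resisting = 85.9 + 218.9·tan23.7° = 85.9 + 96.1 = 182.0 kN/m
FS = 182.0 / 150.4 = 1.210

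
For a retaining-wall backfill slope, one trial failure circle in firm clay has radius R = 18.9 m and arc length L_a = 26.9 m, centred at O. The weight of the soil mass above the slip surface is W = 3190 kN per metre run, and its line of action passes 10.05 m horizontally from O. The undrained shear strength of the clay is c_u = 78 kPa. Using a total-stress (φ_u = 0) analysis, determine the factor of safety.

FS = 1.24

Taking moments about the centre O, the resisting moment is provided by the undrained shear strength acting along the arc:
M_R = c_u·L_a·R = 78·26.90·18.9 = 39656.0 kN·m/m
M_D = W·d = 3190·10.05 = 32059.5 kN·m/m
FS = M_R / M_D = 39656.0 / 32059.5 = 1.237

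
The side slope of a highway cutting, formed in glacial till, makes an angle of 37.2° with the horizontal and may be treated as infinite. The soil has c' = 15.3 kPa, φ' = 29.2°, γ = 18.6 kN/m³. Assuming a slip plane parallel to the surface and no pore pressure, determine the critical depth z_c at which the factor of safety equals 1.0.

z_c = 6.48 m

Setting FS = 1.00 in FS = [c' + γz cos²β tanφ'] / [γz sinβ cosβ] and solving for z:
z = c' / [γ cosβ (FS·sinβ − cosβ·tanφ')]
  = 15.3 / [18.6·cos37.2°·(1.00·sin37.2° − cos37.2°·tan29.2°)]
  = 15.3 / [18.6·0.7965·(1.00·0.6046 − 0.7965·0.5589)]
  = 15.3 / 2.3621 = 6.477 m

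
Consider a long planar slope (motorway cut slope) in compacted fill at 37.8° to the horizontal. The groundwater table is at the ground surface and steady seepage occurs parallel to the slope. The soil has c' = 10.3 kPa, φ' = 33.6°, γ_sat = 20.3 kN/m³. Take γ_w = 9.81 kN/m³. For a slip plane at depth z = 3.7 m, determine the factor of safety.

With seepage parallel to the slope and the water table at the surface, the effective normal stress on the slip plane uses the buoyant unit weight γ' = γ_sat − γ_w while the driving shear stress uses γ_sat:
FS = [c' + γ' z cos²β tanφ'] / [γ_sat z sinβ cosβ]
γ' = 20.3 − 9.81 = 10.49 kN/m³
Numerator = 10.3 + 10.49·3.7·cos²37.8°·tan33.6° = 10.3 + 10.49·3.7·0.6243·0.6644 = 26.400 kPa
Denominator = 20.3·3.7·sin37.8°·cos37.8° = 20.3·3.7·0.6129·0.7902 = 36.375 kPa
FS = 26.400 / 36.375 = 0.726

FS = 0.73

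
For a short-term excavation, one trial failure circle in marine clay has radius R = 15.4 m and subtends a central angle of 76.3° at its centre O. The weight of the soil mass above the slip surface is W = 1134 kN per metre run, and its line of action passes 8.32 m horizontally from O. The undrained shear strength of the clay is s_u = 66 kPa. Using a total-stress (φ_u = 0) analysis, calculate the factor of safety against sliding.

Taking moments about the centre O, the resisting moment is provided by the undrained shear strength acting along the arc:
Arc length L_a = R·θ = 15.4·(76.3°·π/180) = 15.4·1.3317 = 20.51 m
M_R = s_u·L_a·R = 66·20.51·15.4 = 20844.3 kN·m/m
M_D = W·d = 1134·8.32 = 9434.9 kN·m/m
FS = M_R / M_D = 20844.3 / 9434.9 = 2.209

FS = 2.21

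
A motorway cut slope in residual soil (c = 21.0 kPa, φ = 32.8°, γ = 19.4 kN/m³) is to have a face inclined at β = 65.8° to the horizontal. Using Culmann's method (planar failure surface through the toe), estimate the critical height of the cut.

Culmann's analysis gives the critical failure plane at α_cr = (β + φ)/2 = (65.8 + 32.8)/2 = 49.3°, and the critical height
H_c = (4c/γ) · sinβ cosφ / [1 − cos(β − φ)]
    = (4·21.0/19.4) · sin65.8°·cos32.8° / [1 − cos(33.0°)]
    = 4.330 · 0.9121·0.8406 / [1 − 0.8387]
    = 4.330 · 0.7667 / 0.1613
    = 20.58 m

H_c = 20.58 m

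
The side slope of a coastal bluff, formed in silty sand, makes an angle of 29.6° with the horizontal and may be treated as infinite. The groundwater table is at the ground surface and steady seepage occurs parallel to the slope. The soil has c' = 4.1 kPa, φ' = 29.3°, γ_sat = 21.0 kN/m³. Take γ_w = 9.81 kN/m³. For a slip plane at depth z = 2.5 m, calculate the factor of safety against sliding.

With seepage parallel to the slope and the water table at the surface, the effective normal stress on the slip plane uses the buoyant unit weight γ' = γ_sat − γ_w while the driving shear stress uses γ_sat:
FS = [c' + γ' z cos²β tanφ'] / [γ_sat z sinβ cosβ]
γ' = 21.0 − 9.81 = 11.19 kN/m³
Numerator = 4.1 + 11.19·2.5·cos²29.6°·tan29.3° = 4.1 + 11.19·2.5·0.7560·0.5612 = 15.969 kPa
Denominator = 21.0·2.5·sin29.6°·cos29.6° = 21.0·2.5·0.4939·0.8695 = 22.548 kPa
FS = 15.969 / 22.548 = 0.708

FS = 0.71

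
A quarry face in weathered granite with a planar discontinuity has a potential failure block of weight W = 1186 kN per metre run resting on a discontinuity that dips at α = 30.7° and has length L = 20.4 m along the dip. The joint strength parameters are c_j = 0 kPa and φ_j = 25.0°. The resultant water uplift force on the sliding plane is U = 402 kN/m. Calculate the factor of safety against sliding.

FS = 0.48

Resolving the block weight along and normal to the plane and applying the Mohr–Coulomb strength on the joint:
N' = W cosα − U = 1186·cos30.7° − 402 = 617.8 kN/m
Driving force T = W sinα = 1186·sin30.7° = 605.5 kN/m
Resisting force R = c_j·L + N'·tanφ_j = 0·20.4 + 617.8·tan25.0° = 0.0 + 288.1 = 288.1 kN/m
FS = R / T = 288.1 / 605.5 = 0.476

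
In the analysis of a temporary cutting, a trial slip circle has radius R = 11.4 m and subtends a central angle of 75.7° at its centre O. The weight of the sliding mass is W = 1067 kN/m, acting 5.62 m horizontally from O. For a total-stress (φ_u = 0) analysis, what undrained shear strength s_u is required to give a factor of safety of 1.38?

s_u = 48.2 kPa

FS = s_u·L_a·R / (W·d), so s_u = FS·W·d / (L_a·R).
Arc length L_a = R·θ = 11.4·(75.7°·π/180) = 11.4·1.3212 = 15.06 m
s_u = 1.38·1067·5.62 / (15.06·11.4) = 8275.2 / 171.71 = 48.19 kPa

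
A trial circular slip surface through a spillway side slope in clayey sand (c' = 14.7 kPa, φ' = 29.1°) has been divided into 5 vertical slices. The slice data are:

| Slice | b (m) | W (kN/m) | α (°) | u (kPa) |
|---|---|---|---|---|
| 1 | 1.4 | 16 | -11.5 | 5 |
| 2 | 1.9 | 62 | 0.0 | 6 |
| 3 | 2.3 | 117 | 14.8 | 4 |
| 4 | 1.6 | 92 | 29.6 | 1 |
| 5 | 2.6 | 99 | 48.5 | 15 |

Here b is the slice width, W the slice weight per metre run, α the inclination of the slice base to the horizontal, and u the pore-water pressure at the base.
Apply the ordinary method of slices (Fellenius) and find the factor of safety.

Ordinary method of slices: FS = Σ[c'·Δl_i + (W_i cosα_i − u_i·Δl_i)·tanφ'] / Σ W_i sinα_i, with Δl_i = b_i / cosα_i.
Slice 1: Δl = 1.4/cos(-11.5°) = 1.429 m; N'_1 = 16·cos(-11.5°) − 5·1.429 = 8.5; c'Δl = 21.00; W sinα = -3.2
Slice 2: Δl = 1.9/cos0.0° = 1.900 m; N'_2 = 62·cos0.0° − 6·1.900 = 50.6; c'Δl = 27.93; W sinα = 0.0
Slice 3: Δl = 2.3/cos14.8° = 2.379 m; N'_3 = 117·cos14.8° − 4·2.379 = 103.6; c'Δl = 34.97; W sinα = 29.9
Slice 4: Δl = 1.6/cos29.6° = 1.840 m; N'_4 = 92·cos29.6° − 1·1.840 = 78.2; c'Δl = 27.05; W sinα = 45.4
Slice 5: Δl = 2.6/cos48.5° = 3.924 m; N'_5 = 99·cos48.5° − 15·3.924 = 6.7; c'Δl = 57.68; W sinα = 74.1
Σc'Δl = 168.6 kN/m; ΣN' = 247.6 kN/m; ΣW sinα = 146.3 kN/m
Resisting = 168.6 + 247.6·tan29.1° = 168.6 + 137.8 = 306.5 kN/m
FS = 306.5 / 146.3 = 2.095

FS = 2.09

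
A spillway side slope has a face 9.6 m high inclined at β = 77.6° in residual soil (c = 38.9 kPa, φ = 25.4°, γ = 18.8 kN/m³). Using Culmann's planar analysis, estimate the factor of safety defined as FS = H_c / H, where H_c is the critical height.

H_c = (4c/γ) · sinβ cosφ / [1 − cos(β − φ)]
    = (4·38.9/18.8) · sin77.6°·cos25.4° / [1 − cos52.2°]
    = 8.277 · 0.8823 / 0.3871 = 18.86 m
FS = H_c / H = 18.86 / 9.6 = 1.965

FS = 1.97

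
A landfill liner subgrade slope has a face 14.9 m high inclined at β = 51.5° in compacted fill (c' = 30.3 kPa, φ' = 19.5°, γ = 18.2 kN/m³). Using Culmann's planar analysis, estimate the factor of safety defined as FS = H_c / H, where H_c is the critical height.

FS = 2.17

H_c = (4c'/γ) · sinβ cosφ' / [1 − cos(β − φ')]
    = (4·30.3/18.2) · sin51.5°·cos19.5° / [1 − cos32.0°]
    = 6.659 · 0.7377 / 0.1520 = 32.33 m
FS = H_c / H = 32.33 / 14.9 = 2.170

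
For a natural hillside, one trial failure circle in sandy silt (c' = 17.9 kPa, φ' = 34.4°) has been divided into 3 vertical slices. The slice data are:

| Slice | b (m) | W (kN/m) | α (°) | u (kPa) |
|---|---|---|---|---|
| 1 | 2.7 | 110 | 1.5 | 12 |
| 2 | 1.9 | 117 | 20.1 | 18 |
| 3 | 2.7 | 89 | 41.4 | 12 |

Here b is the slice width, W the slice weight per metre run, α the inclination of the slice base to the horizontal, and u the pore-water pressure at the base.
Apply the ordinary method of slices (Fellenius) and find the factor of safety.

Ordinary method of slices: FS = Σ[c'·Δl_i + (W_i cosα_i − u_i·Δl_i)·tanφ'] / Σ W_i sinα_i, with Δl_i = b_i / cosα_i.
Slice 1: Δl = 2.7/cos1.5° = 2.701 m; N'_1 = 110·cos1.5° − 12·2.701 = 77.6; c'Δl = 48.35; W sinα = 2.9
Slice 2: Δl = 1.9/cos20.1° = 2.023 m; N'_2 = 117·cos20.1° − 18·2.023 = 73.5; c'Δl = 36.22; W sinα = 40.2
Slice 3: Δl = 2.7/cos41.4° = 3.599 m; N'_3 = 89·cos41.4° − 12·3.599 = 23.6; c'Δl = 64.43; W sinα = 58.9
Σc'Δl = 149.0 kN/m; ΣN' = 174.6 kN/m; ΣW sinα = 101.9 kN/m
Resisting = 149.0 + 174.6·tan34.4° = 149.0 + 119.5 = 268.5 kN/m
FS = 268.5 / 101.9 = 2.634

FS = 2.63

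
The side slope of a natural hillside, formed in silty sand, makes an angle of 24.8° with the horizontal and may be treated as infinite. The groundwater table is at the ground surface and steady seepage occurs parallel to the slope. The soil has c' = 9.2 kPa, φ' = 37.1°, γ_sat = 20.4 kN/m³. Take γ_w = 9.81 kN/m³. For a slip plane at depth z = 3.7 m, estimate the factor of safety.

With seepage parallel to the slope and the water table at the surface, the effective normal stress on the slip plane uses the buoyant unit weight γ' = γ_sat − γ_w while the driving shear stress uses γ_sat:
FS = [c' + γ' z cos²β tanφ'] / [γ_sat z sinβ cosβ]
γ' = 20.4 − 9.81 = 10.59 kN/m³
Numerator = 9.2 + 10.59·3.7·cos²24.8°·tan37.1° = 9.2 + 10.59·3.7·0.8241·0.7563 = 33.620 kPa
Denominator = 20.4·3.7·sin24.8°·cos24.8° = 20.4·3.7·0.4195·0.9078 = 28.740 kPa
FS = 33.620 / 28.740 = 1.170

FS = 1.17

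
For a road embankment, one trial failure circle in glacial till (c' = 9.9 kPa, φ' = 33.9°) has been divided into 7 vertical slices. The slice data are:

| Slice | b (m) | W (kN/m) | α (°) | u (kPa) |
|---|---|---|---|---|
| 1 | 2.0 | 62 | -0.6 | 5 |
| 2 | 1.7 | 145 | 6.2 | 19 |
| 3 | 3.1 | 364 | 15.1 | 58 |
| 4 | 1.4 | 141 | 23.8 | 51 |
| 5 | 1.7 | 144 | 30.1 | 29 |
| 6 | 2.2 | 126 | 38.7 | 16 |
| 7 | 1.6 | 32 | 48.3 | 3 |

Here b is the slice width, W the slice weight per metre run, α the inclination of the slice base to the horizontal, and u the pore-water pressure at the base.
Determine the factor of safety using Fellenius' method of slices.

FS = 1.47

Ordinary method of slices: FS = Σ[c'·Δl_i + (W_i cosα_i − u_i·Δl_i)·tanφ'] / Σ W_i sinα_i, with Δl_i = b_i / cosα_i.
Slice 1: Δl = 2.0/cos(-0.6°) = 2.000 m; N'_1 = 62·cos(-0.6°) − 5·2.000 = 52.0; c'Δl = 19.80; W sinα = -0.6
Slice 2: Δl = 1.7/cos6.2° = 1.710 m; N'_2 = 145·cos6.2° − 19·1.710 = 111.7; c'Δl = 16.93; W sinα = 15.7
Slice 3: Δl = 3.1/cos15.1° = 3.211 m; N'_3 = 364·cos15.1° − 58·3.211 = 165.2; c'Δl = 31.79; W sinα = 94.8
Slice 4: Δl = 1.4/cos23.8° = 1.530 m; N'_4 = 141·cos23.8° − 51·1.530 = 51.0; c'Δl = 15.15; W sinα = 56.9
Slice 5: Δl = 1.7/cos30.1° = 1.965 m; N'_5 = 144·cos30.1° − 29·1.965 = 67.6; c'Δl = 19.45; W sinα = 72.2
Slice 6: Δl = 2.2/cos38.7° = 2.819 m; N'_6 = 126·cos38.7° − 16·2.819 = 53.2; c'Δl = 27.91; W sinα = 78.8
Slice 7: Δl = 1.6/cos48.3° = 2.405 m; N'_7 = 32·cos48.3° − 3·2.405 = 14.1; c'Δl = 23.81; W sinα = 23.9
Σc'Δl = 154.8 kN/m; ΣN' = 514.7 kN/m; ΣW sinα = 341.6 kN/m
Resisting = 154.8 + 514.7·tan33.9° = 154.8 + 345.9 = 500.7 kN/m
FS = 500.7 / 341.6 = 1.466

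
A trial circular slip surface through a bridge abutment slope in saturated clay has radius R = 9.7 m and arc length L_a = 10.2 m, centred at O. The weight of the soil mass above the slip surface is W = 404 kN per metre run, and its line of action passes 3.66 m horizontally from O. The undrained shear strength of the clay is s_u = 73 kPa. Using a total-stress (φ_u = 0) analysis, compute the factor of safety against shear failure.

FS = 4.88

Taking moments about the centre O, the resisting moment is provided by the undrained shear strength acting along the arc:
M_R = s_u·L_a·R = 73·10.20·9.7 = 7222.6 kN·m/m
M_D = W·d = 404·3.66 = 1478.6 kN·m/m
FS = M_R / M_D = 7222.6 / 1478.6 = 4.885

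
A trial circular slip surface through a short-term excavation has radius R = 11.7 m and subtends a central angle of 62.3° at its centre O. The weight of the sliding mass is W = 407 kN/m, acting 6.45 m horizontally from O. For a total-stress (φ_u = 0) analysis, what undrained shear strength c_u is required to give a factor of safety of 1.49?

FS = c_u·L_a·R / (W·d), so c_u = FS·W·d / (L_a·R).
Arc length L_a = R·θ = 11.7·(62.3°·π/180) = 11.7·1.0873 = 12.72 m
c_u = 1.49·407·6.45 / (12.72·11.7) = 3911.5 / 148.85 = 26.28 kPa

c_u = 26.3 kPa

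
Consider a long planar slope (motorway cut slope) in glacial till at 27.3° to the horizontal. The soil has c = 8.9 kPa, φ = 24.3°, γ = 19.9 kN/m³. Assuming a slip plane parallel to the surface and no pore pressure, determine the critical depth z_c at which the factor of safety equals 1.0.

Setting FS = 1.00 in FS = [c + γz cos²β tanφ] / [γz sinβ cosβ] and solving for z:
z = c / [γ cosβ (FS·sinβ − cosβ·tanφ)]
  = 8.9 / [19.9·cos27.3°·(1.00·sin27.3° − cos27.3°·tan24.3°)]
  = 8.9 / [19.9·0.8886·(1.00·0.4586 − 0.8886·0.4515)]
  = 8.9 / 1.0154 = 8.765 m

z_c = 8.76 m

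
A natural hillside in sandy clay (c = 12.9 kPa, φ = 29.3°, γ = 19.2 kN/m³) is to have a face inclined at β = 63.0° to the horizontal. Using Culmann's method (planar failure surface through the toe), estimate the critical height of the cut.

H_c = 12.43 m

Culmann's analysis gives the critical failure plane at α_cr = (β + φ)/2 = (63.0 + 29.3)/2 = 46.1°, and the critical height
H_c = (4c/γ) · sinβ cosφ / [1 − cos(β − φ)]
    = (4·12.9/19.2) · sin63.0°·cos29.3° / [1 − cos(33.7°)]
    = 2.688 · 0.8910·0.8721 / [1 − 0.8320]
    = 2.688 · 0.7770 / 0.1680
    = 12.43 m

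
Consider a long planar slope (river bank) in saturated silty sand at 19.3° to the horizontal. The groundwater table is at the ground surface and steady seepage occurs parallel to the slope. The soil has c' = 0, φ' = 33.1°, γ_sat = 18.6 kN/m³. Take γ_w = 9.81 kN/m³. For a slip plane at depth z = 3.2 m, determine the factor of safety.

FS = 0.88

With seepage parallel to the slope and the water table at the surface, the effective normal stress on the slip plane uses the buoyant unit weight γ' = γ_sat − γ_w while the driving shear stress uses γ_sat:
FS = [c' + γ' z cos²β tanφ'] / [γ_sat z sinβ cosβ]
(For c' = 0 this reduces to FS = (γ'/γ_sat)·tanφ'/tanβ.)
γ' = 18.6 − 9.81 = 8.79 kN/m³
Numerator = 0.0 + 8.79·3.2·cos²19.3°·tan33.1° = 0.0 + 8.79·3.2·0.8908·0.6519 = 16.333 kPa
Denominator = 18.6·3.2·sin19.3°·cos19.3° = 18.6·3.2·0.3305·0.9438 = 18.567 kPa
FS = 16.333 / 18.567 = 0.880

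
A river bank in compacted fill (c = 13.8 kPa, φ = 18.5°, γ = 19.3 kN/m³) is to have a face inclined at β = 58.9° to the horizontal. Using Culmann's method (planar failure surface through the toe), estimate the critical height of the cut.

H_c = 9.74 m

Culmann's analysis gives the critical failure plane at α_cr = (β + φ)/2 = (58.9 + 18.5)/2 = 38.7°, and the critical height
H_c = (4c/γ) · sinβ cosφ / [1 − cos(β − φ)]
    = (4·13.8/19.3) · sin58.9°·cos18.5° / [1 − cos(40.4°)]
    = 2.860 · 0.8563·0.9483 / [1 − 0.7615]
    = 2.860 · 0.8120 / 0.2385
    = 9.74 m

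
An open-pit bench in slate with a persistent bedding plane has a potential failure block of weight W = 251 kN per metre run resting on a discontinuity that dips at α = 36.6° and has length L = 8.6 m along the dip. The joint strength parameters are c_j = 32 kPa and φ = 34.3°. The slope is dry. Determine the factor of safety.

FS = 2.76

Resolving the block weight along and normal to the plane and applying the Mohr–Coulomb strength on the joint:
N' = W cosα = 251·cos36.6° = 201.5 kN/m
Driving force T = W sinα = 251·sin36.6° = 149.7 kN/m
Resisting force R = c_j·L + N'·tanφ = 32·8.6 + 201.5·tan34.3° = 275.2 + 137.5 = 412.7 kN/m
FS = R / T = 412.7 / 149.7 = 2.757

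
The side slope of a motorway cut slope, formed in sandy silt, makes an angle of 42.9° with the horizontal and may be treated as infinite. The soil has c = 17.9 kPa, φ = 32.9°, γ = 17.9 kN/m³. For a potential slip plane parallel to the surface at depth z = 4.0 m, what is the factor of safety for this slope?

For an infinite slope with a slip plane parallel to the surface (no pore pressure): FS = [c + γz cos²β tanφ] / [γz sinβ cosβ].
γz = 17.9·4.0 = 71.60 kN/m²
Numerator = 17.9 + 71.60·cos²42.9°·tan32.9° = 17.9 + 71.60·0.5366·0.6469 = 42.756 kPa
Denominator = 71.60·sin42.9°·cos42.9° = 71.60·0.6807·0.7325 = 35.704 kPa
FS = 42.756 / 35.704 = 1.198

FS = 1.20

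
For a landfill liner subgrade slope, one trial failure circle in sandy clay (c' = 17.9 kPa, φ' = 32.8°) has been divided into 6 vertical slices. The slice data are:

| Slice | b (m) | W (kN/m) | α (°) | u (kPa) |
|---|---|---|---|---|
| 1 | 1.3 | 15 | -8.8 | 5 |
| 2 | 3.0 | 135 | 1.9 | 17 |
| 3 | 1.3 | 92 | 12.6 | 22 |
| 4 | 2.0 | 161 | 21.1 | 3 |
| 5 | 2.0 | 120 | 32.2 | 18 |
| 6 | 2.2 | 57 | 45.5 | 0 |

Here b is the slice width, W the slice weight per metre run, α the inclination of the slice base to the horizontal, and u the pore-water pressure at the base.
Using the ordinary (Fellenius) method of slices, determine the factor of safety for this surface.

Ordinary method of slices: FS = Σ[c'·Δl_i + (W_i cosα_i − u_i·Δl_i)·tanφ'] / Σ W_i sinα_i, with Δl_i = b_i / cosα_i.
Slice 1: Δl = 1.3/cos(-8.8°) = 1.315 m; N'_1 = 15·cos(-8.8°) − 5·1.315 = 8.2; c'Δl = 23.55; W sinα = -2.3
Slice 2: Δl = 3.0/cos1.9° = 3.002 m; N'_2 = 135·cos1.9° − 17·3.002 = 83.9; c'Δl = 53.73; W sinα = 4.5
Slice 3: Δl = 1.3/cos12.6° = 1.332 m; N'_3 = 92·cos12.6° − 22·1.332 = 60.5; c'Δl = 23.84; W sinα = 20.1
Slice 4: Δl = 2.0/cos21.1° = 2.144 m; N'_4 = 161·cos21.1° − 3·2.144 = 143.8; c'Δl = 38.37; W sinα = 58.0
Slice 5: Δl = 2.0/cos32.2° = 2.364 m; N'_5 = 120·cos32.2° − 18·2.364 = 59.0; c'Δl = 42.31; W sinα = 63.9
Slice 6: Δl = 2.2/cos45.5° = 3.139 m; N'_6 = 57·cos45.5° − 0·3.139 = 40.0; c'Δl = 56.18; W sinα = 40.7
Σc'Δl = 238.0 kN/m; ΣN' = 395.3 kN/m; ΣW sinα = 184.8 kN/m
Resisting = 238.0 + 395.3·tan32.8° = 238.0 + 254.8 = 492.8 kN/m
FS = 492.8 / 184.8 = 2.666

FS = 2.67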